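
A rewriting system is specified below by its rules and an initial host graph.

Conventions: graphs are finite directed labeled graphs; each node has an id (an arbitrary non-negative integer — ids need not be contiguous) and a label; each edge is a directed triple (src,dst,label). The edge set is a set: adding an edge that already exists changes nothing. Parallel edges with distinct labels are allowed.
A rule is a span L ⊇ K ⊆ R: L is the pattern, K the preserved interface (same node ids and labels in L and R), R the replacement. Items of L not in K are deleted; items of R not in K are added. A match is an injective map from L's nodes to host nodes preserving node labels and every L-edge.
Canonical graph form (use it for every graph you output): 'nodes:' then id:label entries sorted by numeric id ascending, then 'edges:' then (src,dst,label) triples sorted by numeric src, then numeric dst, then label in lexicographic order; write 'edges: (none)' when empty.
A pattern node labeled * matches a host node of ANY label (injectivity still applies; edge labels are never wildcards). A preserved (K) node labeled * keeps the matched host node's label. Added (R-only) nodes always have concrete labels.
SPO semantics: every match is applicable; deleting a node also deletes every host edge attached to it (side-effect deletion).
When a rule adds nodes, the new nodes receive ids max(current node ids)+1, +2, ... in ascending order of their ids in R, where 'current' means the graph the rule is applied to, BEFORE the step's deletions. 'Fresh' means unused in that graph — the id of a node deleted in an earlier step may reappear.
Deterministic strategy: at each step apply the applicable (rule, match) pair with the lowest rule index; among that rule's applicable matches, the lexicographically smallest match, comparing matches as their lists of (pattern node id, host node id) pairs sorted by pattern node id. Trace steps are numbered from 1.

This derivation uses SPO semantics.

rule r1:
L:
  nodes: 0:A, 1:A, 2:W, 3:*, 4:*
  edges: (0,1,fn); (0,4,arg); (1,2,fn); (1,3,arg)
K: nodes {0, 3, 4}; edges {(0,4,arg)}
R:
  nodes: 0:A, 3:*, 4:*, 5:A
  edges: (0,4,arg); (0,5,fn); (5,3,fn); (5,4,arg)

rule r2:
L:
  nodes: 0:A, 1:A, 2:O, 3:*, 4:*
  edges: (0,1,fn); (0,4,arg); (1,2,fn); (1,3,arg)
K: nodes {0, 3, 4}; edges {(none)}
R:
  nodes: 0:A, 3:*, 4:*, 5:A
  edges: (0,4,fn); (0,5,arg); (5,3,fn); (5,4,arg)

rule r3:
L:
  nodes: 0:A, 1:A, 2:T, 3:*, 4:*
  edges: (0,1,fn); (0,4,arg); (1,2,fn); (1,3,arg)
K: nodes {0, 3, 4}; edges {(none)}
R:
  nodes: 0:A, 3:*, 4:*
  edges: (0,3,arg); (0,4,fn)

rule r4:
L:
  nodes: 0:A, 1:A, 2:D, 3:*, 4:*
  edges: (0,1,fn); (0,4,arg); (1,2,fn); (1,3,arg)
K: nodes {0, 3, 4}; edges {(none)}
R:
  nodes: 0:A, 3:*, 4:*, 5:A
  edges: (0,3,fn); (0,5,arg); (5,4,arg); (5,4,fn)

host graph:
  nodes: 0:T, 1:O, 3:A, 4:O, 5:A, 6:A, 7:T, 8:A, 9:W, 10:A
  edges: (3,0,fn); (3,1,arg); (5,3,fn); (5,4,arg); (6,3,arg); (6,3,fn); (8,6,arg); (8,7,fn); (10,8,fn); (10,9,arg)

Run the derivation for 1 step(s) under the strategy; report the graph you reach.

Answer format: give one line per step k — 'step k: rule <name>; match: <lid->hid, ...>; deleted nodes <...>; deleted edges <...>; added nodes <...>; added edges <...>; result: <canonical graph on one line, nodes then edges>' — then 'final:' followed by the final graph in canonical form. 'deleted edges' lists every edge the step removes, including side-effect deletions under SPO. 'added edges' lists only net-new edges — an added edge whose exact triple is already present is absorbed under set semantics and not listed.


step 1: rule r3; match: 0->5, 1->3, 2->0, 3->1, 4->4; deleted nodes 0, 3; deleted edges (3,0,fn); (3,1,arg); (5,3,fn); (5,4,arg); (6,3,arg); (6,3,fn); added nodes (none); added edges (5,1,arg); (5,4,fn); result: nodes: 1:O, 4:O, 5:A, 6:A, 7:T, 8:A, 9:W, 10:A edges: (5,1,arg); (5,4,fn); (8,6,arg); (8,7,fn); (10,8,fn); (10,9,arg)
final:
nodes: 1:O, 4:O, 5:A, 6:A, 7:T, 8:A, 9:W, 10:A
edges: (5,1,arg); (5,4,fn); (8,6,arg); (8,7,fn); (10,8,fn); (10,9,arg)


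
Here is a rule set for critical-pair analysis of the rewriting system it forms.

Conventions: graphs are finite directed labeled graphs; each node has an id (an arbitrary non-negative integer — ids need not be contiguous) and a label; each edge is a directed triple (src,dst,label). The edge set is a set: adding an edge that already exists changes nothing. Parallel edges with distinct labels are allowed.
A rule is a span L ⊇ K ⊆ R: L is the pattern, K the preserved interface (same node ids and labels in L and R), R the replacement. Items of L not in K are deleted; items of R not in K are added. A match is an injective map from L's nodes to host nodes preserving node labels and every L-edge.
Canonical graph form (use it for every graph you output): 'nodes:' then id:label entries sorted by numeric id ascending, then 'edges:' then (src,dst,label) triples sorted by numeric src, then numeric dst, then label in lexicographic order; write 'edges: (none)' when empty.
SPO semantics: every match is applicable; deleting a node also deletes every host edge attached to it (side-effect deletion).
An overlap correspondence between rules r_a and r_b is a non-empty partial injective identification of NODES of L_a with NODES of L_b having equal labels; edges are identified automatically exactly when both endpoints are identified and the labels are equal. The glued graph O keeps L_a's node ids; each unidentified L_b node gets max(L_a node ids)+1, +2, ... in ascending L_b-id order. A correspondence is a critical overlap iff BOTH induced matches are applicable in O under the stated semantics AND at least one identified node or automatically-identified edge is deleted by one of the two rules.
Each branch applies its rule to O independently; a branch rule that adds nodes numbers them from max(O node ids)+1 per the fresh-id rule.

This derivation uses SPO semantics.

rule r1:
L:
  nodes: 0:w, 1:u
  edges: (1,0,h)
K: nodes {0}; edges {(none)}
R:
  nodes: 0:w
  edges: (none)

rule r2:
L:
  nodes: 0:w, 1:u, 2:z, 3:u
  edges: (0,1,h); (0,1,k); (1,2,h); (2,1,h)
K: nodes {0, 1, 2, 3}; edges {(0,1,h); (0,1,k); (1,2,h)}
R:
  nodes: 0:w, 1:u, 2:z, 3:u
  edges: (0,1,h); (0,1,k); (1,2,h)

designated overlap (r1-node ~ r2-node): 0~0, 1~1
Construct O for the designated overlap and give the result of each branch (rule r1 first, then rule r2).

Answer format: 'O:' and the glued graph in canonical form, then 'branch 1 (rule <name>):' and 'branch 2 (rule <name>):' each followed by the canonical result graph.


O:
nodes: 0:w, 1:u, 2:z, 3:u
edges: (0,1,h); (0,1,k); (1,0,h); (1,2,h); (2,1,h)
branch 1 (rule r1):
nodes: 0:w, 2:z, 3:u
edges: (none)
branch 2 (rule r2):
nodes: 0:w, 1:u, 2:z, 3:u
edges: (0,1,h); (0,1,k); (1,0,h); (1,2,h)


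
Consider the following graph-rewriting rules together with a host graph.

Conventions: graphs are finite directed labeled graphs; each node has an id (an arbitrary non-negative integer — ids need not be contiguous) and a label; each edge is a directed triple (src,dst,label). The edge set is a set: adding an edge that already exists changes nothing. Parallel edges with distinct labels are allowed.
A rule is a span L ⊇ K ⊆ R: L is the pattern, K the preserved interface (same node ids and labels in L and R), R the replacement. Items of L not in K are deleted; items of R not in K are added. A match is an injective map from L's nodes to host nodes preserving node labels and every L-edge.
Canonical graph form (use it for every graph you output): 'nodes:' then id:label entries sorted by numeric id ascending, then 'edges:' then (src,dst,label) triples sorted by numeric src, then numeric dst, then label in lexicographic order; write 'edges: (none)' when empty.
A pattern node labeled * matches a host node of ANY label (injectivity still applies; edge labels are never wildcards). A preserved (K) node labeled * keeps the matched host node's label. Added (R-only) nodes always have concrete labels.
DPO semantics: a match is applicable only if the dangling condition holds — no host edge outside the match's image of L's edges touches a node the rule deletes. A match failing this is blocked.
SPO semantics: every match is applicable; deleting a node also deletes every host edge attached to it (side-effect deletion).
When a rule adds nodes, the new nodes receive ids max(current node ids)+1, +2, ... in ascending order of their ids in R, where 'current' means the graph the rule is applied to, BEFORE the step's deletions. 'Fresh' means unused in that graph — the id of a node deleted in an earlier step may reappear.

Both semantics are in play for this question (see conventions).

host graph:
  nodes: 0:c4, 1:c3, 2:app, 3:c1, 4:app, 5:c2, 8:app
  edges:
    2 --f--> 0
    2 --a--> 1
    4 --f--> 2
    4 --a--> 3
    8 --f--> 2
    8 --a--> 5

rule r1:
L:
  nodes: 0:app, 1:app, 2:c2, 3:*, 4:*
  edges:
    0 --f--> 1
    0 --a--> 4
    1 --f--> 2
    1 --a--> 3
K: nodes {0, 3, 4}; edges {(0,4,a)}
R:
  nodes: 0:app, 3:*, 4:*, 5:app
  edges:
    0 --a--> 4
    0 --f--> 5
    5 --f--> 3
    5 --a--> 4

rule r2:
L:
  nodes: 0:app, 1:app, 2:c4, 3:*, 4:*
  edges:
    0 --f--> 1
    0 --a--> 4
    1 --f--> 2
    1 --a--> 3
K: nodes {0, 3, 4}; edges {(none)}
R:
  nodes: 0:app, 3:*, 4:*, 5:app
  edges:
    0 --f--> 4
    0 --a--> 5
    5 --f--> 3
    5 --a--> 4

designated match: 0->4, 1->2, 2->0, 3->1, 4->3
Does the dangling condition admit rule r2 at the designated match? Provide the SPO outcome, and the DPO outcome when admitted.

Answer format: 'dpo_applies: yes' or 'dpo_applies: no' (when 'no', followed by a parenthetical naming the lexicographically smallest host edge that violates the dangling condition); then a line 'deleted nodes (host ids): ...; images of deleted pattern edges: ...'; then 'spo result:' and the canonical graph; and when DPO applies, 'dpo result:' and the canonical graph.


dpo_applies: no
(the rule deletes node 2, which keeps host edge (8,2,f) outside the match image — the dangling condition fails, DPO blocks; SPO proceeds and side-deletes such edges)
deleted nodes (host ids): 0, 2; images of deleted pattern edges: (2,0,f); (2,1,a); (4,2,f); (4,3,a)
spo result:
nodes: 1:c3, 3:c1, 4:app, 5:c2, 8:app, 9:app
edges: (4,3,f); (4,9,a); (8,5,a); (9,1,f); (9,3,a)


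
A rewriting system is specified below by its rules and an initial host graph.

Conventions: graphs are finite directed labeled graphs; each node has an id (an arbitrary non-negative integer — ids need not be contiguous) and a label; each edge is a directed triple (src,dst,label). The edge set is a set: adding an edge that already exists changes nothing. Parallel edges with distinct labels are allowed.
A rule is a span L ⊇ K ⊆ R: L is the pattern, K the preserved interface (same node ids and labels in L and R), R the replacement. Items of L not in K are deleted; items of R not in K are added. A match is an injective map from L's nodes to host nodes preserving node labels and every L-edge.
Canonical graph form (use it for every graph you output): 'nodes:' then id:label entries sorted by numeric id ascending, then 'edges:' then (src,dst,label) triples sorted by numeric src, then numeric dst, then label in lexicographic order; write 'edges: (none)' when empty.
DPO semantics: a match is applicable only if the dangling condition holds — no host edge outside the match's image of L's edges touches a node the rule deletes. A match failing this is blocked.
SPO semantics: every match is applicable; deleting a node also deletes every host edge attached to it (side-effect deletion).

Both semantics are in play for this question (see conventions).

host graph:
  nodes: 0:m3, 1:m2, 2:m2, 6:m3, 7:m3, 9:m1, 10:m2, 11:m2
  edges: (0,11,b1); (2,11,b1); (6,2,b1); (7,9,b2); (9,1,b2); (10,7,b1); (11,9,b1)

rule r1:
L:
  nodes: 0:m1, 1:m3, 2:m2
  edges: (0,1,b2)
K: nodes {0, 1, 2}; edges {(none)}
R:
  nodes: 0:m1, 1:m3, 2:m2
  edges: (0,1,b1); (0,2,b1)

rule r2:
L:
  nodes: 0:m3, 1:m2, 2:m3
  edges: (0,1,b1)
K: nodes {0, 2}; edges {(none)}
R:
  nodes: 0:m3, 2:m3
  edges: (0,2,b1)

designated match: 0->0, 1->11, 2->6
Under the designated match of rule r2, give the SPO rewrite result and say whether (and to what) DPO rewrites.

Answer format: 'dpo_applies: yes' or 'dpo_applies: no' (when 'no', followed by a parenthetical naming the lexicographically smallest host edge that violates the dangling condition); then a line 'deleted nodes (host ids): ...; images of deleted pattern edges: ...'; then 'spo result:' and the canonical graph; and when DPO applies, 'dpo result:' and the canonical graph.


dpo_applies: no
(the rule deletes node 11, which keeps host edge (2,11,b1) outside the match image — the dangling condition fails, DPO blocks; SPO proceeds and side-deletes such edges)
deleted nodes (host ids): 11; images of deleted pattern edges: (0,11,b1)
spo result:
nodes: 0:m3, 1:m2, 2:m2, 6:m3, 7:m3, 9:m1, 10:m2
edges: (0,6,b1); (6,2,b1); (7,9,b2); (9,1,b2); (10,7,b1)


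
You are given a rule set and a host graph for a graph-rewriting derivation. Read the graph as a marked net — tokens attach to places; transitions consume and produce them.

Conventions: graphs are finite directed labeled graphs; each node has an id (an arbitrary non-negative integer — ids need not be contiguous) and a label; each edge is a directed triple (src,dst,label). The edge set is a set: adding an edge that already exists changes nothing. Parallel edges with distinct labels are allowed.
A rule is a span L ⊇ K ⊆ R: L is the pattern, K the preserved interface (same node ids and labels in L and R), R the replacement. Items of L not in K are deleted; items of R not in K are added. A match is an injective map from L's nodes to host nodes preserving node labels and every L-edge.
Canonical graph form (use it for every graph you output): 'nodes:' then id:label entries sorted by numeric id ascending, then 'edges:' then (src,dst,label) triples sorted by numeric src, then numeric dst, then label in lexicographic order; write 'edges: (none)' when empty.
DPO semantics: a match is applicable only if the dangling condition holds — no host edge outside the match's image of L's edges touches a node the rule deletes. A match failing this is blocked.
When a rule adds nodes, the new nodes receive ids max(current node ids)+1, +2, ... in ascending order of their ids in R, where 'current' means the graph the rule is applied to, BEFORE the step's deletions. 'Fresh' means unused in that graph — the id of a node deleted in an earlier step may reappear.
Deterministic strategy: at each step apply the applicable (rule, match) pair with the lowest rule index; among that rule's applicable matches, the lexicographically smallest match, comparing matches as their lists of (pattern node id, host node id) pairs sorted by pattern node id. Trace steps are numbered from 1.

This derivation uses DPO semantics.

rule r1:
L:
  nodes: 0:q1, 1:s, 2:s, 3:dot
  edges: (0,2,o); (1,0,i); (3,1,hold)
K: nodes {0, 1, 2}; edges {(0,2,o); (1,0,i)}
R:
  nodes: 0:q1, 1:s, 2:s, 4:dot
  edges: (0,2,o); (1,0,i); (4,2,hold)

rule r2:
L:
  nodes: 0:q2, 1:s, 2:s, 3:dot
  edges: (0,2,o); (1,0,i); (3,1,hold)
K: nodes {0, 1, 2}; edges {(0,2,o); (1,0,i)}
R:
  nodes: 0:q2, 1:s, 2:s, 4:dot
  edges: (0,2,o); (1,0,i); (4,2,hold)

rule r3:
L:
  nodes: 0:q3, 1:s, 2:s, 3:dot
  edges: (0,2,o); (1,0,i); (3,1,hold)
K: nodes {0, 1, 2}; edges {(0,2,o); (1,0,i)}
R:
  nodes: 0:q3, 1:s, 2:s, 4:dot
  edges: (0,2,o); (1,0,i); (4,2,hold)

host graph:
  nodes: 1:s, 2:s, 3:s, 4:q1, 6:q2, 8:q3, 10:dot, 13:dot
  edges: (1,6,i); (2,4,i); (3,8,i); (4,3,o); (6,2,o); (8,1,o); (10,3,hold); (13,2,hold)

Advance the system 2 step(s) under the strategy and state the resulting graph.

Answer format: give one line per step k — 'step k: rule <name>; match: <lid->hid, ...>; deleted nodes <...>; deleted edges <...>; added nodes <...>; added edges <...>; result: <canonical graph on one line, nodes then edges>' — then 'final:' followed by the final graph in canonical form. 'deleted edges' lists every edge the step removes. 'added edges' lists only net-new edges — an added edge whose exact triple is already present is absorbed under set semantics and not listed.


step 1: rule r1; match: 0->4, 1->2, 2->3, 3->13; deleted nodes 13; deleted edges (13,2,hold); added nodes 14; added edges (14,3,hold); result: nodes: 1:s, 2:s, 3:s, 4:q1, 6:q2, 8:q3, 10:dot, 14:dot edges: (1,6,i); (2,4,i); (3,8,i); (4,3,o); (6,2,o); (8,1,o); (10,3,hold); (14,3,hold)
step 2: rule r3; match: 0->8, 1->3, 2->1, 3->10; deleted nodes 10; deleted edges (10,3,hold); added nodes 15; added edges (15,1,hold); result: nodes: 1:s, 2:s, 3:s, 4:q1, 6:q2, 8:q3, 14:dot, 15:dot edges: (1,6,i); (2,4,i); (3,8,i); (4,3,o); (6,2,o); (8,1,o); (14,3,hold); (15,1,hold)
final:
nodes: 1:s, 2:s, 3:s, 4:q1, 6:q2, 8:q3, 14:dot, 15:dot
edges: (1,6,i); (2,4,i); (3,8,i); (4,3,o); (6,2,o); (8,1,o); (14,3,hold); (15,1,hold)


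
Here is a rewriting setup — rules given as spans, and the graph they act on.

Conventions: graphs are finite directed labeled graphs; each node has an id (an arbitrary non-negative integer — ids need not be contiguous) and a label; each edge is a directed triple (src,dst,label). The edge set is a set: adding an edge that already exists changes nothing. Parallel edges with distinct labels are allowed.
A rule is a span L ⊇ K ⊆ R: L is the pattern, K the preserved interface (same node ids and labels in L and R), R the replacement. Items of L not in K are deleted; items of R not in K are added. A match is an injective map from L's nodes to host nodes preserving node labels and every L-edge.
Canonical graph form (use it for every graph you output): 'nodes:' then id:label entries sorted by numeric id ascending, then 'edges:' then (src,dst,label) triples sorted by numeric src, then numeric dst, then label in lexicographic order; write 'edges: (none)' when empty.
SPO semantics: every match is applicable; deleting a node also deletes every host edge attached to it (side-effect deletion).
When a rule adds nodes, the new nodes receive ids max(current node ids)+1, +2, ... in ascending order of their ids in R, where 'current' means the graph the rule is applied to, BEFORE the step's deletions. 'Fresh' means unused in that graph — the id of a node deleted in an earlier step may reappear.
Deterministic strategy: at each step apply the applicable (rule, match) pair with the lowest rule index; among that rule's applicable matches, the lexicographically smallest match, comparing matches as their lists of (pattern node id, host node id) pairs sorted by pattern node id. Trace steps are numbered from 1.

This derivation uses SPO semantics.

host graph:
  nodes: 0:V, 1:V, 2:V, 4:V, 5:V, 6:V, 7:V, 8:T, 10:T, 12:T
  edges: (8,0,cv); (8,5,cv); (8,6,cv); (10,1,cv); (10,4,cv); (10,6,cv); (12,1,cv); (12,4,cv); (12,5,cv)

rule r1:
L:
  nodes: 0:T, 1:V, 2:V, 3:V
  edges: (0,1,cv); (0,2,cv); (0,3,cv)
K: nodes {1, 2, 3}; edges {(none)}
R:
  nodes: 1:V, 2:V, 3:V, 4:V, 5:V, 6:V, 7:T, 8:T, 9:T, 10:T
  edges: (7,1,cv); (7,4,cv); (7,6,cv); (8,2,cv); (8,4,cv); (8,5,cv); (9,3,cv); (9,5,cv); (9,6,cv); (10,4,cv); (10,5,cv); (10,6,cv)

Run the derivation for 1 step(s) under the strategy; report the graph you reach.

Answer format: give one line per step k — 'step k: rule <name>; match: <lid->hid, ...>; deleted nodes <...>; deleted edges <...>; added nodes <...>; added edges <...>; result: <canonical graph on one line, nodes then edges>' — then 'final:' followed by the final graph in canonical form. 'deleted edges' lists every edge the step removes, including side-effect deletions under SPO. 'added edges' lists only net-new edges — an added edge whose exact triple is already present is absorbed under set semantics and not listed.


step 1: rule r1; match: 0->8, 1->0, 2->5, 3->6; deleted nodes 8; deleted edges (8,0,cv); (8,5,cv); (8,6,cv); added nodes 13, 14, 15, 16, 17, 18, 19; added edges (16,0,cv); (16,13,cv); (16,15,cv); (17,5,cv); (17,13,cv); (17,14,cv); (18,6,cv); (18,14,cv); (18,15,cv); (19,13,cv); (19,14,cv); (19,15,cv); result: nodes: 0:V, 1:V, 2:V, 4:V, 5:V, 6:V, 7:V, 10:T, 12:T, 13:V, 14:V, 15:V, 16:T, 17:T, 18:T, 19:T edges: (10,1,cv); (10,4,cv); (10,6,cv); (12,1,cv); (12,4,cv); (12,5,cv); (16,0,cv); (16,13,cv); (16,15,cv); (17,5,cv); (17,13,cv); (17,14,cv); (18,6,cv); (18,14,cv); (18,15,cv); (19,13,cv); (19,14,cv); (19,15,cv)
final:
nodes: 0:V, 1:V, 2:V, 4:V, 5:V, 6:V, 7:V, 10:T, 12:T, 13:V, 14:V, 15:V, 16:T, 17:T, 18:T, 19:T
edges: (10,1,cv); (10,4,cv); (10,6,cv); (12,1,cv); (12,4,cv); (12,5,cv); (16,0,cv); (16,13,cv); (16,15,cv); (17,5,cv); (17,13,cv); (17,14,cv); (18,6,cv); (18,14,cv); (18,15,cv); (19,13,cv); (19,14,cv); (19,15,cv)


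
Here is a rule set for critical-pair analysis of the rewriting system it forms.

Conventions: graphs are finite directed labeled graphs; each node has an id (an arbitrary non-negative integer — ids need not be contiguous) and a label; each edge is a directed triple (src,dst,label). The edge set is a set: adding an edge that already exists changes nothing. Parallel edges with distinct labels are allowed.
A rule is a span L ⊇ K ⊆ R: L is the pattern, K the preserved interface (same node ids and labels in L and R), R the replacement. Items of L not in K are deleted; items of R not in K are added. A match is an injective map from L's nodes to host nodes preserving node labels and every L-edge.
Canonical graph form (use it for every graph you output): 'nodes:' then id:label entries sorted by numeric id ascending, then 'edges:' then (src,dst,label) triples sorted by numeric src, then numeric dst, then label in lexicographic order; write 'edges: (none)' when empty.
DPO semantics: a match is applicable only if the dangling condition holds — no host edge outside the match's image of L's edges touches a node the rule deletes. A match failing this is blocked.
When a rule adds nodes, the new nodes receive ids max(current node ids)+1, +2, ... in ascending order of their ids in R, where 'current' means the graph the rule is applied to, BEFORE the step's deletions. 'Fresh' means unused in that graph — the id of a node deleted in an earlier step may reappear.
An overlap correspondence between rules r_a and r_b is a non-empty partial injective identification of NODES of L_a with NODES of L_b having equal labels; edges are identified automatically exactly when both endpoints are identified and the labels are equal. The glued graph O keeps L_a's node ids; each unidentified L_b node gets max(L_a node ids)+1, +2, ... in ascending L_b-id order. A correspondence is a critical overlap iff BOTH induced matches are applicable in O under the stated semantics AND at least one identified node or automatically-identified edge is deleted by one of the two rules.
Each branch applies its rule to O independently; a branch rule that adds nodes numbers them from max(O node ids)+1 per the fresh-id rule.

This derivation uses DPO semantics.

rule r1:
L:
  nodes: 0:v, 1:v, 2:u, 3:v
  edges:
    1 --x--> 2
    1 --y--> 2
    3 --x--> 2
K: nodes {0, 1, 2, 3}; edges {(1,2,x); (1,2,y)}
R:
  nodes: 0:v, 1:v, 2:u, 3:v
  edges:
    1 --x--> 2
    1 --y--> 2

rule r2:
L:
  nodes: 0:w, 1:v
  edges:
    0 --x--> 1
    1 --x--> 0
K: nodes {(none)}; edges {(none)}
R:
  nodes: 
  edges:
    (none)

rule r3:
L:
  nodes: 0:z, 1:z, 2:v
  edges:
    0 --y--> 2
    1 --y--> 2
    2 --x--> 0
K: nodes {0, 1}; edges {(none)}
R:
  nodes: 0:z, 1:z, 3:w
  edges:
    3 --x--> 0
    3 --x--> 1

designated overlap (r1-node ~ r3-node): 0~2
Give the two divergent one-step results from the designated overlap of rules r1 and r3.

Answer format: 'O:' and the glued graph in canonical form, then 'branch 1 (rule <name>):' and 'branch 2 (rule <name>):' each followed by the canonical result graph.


O:
nodes: 0:v, 1:v, 2:u, 3:v, 4:z, 5:z
edges: (0,4,x); (1,2,x); (1,2,y); (3,2,x); (4,0,y); (5,0,y)
branch 1 (rule r1):
nodes: 0:v, 1:v, 2:u, 3:v, 4:z, 5:z
edges: (0,4,x); (1,2,x); (1,2,y); (4,0,y); (5,0,y)
branch 2 (rule r3):
nodes: 1:v, 2:u, 3:v, 4:z, 5:z, 6:w
edges: (1,2,x); (1,2,y); (3,2,x); (6,4,x); (6,5,x)


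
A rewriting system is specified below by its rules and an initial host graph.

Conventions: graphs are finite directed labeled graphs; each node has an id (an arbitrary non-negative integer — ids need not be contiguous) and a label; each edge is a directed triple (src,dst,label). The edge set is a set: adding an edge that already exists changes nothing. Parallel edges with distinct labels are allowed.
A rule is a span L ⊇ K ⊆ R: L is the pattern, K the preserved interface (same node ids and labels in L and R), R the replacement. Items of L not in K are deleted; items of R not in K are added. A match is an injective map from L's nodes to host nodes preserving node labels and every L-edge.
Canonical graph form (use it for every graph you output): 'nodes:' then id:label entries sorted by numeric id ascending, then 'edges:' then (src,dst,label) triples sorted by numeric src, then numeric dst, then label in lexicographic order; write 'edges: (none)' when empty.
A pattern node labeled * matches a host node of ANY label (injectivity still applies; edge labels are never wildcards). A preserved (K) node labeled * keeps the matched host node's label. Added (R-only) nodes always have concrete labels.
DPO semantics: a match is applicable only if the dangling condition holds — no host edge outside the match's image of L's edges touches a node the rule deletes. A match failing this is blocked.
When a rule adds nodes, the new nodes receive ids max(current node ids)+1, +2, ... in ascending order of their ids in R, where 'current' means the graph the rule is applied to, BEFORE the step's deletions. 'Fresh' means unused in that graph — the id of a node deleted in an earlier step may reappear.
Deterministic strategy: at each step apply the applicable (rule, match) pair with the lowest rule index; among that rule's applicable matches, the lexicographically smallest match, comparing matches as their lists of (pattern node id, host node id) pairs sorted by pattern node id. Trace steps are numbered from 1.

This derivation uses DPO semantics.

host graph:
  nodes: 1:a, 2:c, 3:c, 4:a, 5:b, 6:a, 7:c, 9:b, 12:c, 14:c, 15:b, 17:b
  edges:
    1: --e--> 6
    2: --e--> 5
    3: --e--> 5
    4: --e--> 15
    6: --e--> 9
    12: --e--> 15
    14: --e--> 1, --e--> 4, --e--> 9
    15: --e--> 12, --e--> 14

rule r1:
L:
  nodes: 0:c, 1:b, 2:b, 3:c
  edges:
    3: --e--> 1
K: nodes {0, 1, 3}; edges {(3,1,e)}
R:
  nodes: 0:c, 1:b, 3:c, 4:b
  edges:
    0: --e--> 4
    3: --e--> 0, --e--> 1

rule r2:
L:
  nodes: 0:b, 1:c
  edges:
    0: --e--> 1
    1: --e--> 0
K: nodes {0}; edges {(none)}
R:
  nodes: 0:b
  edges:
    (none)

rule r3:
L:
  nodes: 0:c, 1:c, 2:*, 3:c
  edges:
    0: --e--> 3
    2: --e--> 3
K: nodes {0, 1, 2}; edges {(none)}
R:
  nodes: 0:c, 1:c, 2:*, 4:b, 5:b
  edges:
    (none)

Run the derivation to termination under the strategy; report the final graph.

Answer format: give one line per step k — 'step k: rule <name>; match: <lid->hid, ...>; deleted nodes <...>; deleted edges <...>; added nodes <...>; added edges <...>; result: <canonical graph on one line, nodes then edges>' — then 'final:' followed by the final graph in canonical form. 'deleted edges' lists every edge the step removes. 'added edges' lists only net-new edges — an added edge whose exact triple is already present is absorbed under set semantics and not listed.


step 1: rule r1; match: 0->2, 1->5, 2->17, 3->3; deleted nodes 17; deleted edges (none); added nodes 18; added edges (2,18,e); (3,2,e); result: nodes: 1:a, 2:c, 3:c, 4:a, 5:b, 6:a, 7:c, 9:b, 12:c, 14:c, 15:b, 18:b edges: (1,6,e); (2,5,e); (2,18,e); (3,2,e); (3,5,e); (4,15,e); (6,9,e); (12,15,e); (14,1,e); (14,4,e); (14,9,e); (15,12,e); (15,14,e)
step 2: rule r2; match: 0->15, 1->12; deleted nodes 12; deleted edges (12,15,e); (15,12,e); added nodes (none); added edges (none); result: nodes: 1:a, 2:c, 3:c, 4:a, 5:b, 6:a, 7:c, 9:b, 14:c, 15:b, 18:b edges: (1,6,e); (2,5,e); (2,18,e); (3,2,e); (3,5,e); (4,15,e); (6,9,e); (14,1,e); (14,4,e); (14,9,e); (15,14,e)
final:
nodes: 1:a, 2:c, 3:c, 4:a, 5:b, 6:a, 7:c, 9:b, 14:c, 15:b, 18:b
edges: (1,6,e); (2,5,e); (2,18,e); (3,2,e); (3,5,e); (4,15,e); (6,9,e); (14,1,e); (14,4,e); (14,9,e); (15,14,e)


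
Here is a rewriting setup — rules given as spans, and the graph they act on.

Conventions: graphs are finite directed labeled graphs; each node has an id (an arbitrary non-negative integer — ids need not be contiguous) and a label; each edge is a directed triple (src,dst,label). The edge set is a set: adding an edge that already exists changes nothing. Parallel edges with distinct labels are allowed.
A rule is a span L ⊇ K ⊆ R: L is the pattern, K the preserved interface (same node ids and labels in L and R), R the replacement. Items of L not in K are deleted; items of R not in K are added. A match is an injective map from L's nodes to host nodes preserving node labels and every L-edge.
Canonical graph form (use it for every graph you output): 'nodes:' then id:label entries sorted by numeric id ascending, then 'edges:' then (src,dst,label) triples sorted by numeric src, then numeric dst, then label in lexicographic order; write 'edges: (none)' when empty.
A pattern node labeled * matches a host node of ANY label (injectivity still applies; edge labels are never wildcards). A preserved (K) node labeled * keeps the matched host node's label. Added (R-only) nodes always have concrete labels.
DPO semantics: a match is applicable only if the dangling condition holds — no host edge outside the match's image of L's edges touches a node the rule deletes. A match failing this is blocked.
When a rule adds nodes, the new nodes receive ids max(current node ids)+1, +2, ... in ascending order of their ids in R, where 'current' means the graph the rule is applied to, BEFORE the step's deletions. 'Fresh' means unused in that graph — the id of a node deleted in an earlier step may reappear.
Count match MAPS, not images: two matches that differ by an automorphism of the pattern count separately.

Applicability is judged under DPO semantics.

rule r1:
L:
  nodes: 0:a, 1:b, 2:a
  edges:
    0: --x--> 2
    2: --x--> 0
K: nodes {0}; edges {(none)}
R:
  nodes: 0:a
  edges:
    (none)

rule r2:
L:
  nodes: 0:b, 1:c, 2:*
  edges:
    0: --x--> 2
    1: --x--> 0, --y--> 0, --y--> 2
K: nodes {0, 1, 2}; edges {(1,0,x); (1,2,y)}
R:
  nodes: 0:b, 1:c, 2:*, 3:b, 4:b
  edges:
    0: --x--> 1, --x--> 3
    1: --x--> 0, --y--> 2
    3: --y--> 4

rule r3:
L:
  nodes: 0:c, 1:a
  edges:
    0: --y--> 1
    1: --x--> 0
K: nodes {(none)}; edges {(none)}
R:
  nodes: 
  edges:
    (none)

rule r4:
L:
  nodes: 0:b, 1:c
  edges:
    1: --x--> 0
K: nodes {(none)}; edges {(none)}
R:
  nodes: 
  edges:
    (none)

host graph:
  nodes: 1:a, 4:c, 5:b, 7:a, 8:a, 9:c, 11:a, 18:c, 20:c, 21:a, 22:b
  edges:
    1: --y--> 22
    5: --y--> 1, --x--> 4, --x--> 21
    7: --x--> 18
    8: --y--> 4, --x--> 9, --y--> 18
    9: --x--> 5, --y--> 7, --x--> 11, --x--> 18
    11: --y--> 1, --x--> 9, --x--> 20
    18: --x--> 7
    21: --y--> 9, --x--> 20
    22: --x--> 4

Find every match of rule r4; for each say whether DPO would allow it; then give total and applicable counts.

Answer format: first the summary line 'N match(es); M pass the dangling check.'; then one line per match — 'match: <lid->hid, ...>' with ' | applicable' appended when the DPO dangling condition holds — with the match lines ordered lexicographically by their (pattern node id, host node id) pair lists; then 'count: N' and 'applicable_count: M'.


1 match(es); 0 pass the dangling check.
match: 0->5, 1->9
count: 1
applicable_count: 0


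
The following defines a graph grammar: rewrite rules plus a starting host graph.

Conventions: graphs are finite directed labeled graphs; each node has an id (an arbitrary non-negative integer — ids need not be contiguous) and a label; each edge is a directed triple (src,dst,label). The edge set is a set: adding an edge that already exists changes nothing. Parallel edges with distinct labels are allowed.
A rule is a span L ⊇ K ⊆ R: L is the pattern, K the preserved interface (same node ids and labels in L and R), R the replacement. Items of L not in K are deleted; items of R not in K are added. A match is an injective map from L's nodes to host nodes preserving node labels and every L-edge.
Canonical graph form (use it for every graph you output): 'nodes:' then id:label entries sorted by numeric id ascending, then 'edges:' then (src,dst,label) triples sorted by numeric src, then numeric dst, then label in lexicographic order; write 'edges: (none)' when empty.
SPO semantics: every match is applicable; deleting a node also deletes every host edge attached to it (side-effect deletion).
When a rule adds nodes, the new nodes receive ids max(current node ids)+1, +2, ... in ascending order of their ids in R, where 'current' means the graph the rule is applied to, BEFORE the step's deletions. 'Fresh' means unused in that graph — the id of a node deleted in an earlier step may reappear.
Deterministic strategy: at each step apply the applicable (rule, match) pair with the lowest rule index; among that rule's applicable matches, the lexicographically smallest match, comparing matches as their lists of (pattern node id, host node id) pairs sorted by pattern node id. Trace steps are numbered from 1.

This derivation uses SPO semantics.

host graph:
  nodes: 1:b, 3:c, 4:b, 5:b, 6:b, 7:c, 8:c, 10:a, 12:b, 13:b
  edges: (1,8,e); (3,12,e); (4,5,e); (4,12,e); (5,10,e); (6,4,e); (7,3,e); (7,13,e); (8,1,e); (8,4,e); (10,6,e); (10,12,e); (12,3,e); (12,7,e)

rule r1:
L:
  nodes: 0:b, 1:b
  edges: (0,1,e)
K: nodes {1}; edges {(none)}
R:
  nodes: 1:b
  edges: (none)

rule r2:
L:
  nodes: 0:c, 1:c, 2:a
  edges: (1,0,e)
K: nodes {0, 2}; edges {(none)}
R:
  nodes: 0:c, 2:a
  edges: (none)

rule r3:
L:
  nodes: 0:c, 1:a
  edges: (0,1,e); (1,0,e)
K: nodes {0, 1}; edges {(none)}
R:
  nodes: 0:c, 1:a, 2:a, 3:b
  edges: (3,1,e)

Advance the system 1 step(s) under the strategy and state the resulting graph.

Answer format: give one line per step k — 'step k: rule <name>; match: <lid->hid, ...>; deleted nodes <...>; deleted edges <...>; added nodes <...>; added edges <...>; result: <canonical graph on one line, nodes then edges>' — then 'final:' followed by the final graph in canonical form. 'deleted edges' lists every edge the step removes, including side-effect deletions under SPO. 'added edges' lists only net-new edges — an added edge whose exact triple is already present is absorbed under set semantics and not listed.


step 1: rule r1; match: 0->4, 1->5; deleted nodes 4; deleted edges (4,5,e); (4,12,e); (6,4,e); (8,4,e); added nodes (none); added edges (none); result: nodes: 1:b, 3:c, 5:b, 6:b, 7:c, 8:c, 10:a, 12:b, 13:b edges: (1,8,e); (3,12,e); (5,10,e); (7,3,e); (7,13,e); (8,1,e); (10,6,e); (10,12,e); (12,3,e); (12,7,e)
final:
nodes: 1:b, 3:c, 5:b, 6:b, 7:c, 8:c, 10:a, 12:b, 13:b
edges: (1,8,e); (3,12,e); (5,10,e); (7,3,e); (7,13,e); (8,1,e); (10,6,e); (10,12,e); (12,3,e); (12,7,e)


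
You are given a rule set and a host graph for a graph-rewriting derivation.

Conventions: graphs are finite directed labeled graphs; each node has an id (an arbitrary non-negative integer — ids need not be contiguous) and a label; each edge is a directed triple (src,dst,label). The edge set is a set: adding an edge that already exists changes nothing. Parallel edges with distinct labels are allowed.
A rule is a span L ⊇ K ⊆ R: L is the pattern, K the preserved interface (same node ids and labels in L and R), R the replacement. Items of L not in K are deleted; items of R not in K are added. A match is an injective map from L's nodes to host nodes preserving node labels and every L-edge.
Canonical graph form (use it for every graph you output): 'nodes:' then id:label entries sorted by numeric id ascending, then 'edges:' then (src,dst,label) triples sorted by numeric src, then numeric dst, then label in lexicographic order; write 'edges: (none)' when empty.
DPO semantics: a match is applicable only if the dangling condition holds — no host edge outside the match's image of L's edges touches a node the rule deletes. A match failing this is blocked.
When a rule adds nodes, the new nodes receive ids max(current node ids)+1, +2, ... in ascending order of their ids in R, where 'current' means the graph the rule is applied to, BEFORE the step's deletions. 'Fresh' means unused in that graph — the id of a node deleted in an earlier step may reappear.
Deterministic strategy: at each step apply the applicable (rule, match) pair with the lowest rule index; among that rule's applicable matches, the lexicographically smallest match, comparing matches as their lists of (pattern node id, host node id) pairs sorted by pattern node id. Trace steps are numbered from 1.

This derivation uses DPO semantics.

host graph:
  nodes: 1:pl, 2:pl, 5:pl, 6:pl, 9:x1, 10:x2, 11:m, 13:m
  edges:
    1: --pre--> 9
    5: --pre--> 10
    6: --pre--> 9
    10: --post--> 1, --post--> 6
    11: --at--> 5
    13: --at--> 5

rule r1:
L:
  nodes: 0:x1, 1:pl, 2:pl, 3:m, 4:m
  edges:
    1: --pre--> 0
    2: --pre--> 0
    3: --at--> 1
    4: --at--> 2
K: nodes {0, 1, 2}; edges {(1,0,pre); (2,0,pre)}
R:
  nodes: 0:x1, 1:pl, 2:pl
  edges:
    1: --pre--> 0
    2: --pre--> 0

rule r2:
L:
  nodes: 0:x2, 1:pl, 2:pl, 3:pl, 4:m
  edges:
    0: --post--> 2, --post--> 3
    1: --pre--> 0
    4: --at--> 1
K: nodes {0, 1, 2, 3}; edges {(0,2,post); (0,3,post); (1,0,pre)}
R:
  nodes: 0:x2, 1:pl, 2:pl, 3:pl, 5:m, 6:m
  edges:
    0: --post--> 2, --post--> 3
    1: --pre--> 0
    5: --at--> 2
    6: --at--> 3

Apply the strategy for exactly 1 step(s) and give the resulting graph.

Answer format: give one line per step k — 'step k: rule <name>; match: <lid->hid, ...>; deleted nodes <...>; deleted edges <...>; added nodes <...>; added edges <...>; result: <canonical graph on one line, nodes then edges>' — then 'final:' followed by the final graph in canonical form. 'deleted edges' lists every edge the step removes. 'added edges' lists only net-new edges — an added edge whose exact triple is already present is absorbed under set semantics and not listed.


step 1: rule r2; match: 0->10, 1->5, 2->1, 3->6, 4->11; deleted nodes 11; deleted edges (11,5,at); added nodes 14, 15; added edges (14,1,at); (15,6,at); result: nodes: 1:pl, 2:pl, 5:pl, 6:pl, 9:x1, 10:x2, 13:m, 14:m, 15:m edges: (1,9,pre); (5,10,pre); (6,9,pre); (10,1,post); (10,6,post); (13,5,at); (14,1,at); (15,6,at)
final:
nodes: 1:pl, 2:pl, 5:pl, 6:pl, 9:x1, 10:x2, 13:m, 14:m, 15:m
edges: (1,9,pre); (5,10,pre); (6,9,pre); (10,1,post); (10,6,post); (13,5,at); (14,1,at); (15,6,at)


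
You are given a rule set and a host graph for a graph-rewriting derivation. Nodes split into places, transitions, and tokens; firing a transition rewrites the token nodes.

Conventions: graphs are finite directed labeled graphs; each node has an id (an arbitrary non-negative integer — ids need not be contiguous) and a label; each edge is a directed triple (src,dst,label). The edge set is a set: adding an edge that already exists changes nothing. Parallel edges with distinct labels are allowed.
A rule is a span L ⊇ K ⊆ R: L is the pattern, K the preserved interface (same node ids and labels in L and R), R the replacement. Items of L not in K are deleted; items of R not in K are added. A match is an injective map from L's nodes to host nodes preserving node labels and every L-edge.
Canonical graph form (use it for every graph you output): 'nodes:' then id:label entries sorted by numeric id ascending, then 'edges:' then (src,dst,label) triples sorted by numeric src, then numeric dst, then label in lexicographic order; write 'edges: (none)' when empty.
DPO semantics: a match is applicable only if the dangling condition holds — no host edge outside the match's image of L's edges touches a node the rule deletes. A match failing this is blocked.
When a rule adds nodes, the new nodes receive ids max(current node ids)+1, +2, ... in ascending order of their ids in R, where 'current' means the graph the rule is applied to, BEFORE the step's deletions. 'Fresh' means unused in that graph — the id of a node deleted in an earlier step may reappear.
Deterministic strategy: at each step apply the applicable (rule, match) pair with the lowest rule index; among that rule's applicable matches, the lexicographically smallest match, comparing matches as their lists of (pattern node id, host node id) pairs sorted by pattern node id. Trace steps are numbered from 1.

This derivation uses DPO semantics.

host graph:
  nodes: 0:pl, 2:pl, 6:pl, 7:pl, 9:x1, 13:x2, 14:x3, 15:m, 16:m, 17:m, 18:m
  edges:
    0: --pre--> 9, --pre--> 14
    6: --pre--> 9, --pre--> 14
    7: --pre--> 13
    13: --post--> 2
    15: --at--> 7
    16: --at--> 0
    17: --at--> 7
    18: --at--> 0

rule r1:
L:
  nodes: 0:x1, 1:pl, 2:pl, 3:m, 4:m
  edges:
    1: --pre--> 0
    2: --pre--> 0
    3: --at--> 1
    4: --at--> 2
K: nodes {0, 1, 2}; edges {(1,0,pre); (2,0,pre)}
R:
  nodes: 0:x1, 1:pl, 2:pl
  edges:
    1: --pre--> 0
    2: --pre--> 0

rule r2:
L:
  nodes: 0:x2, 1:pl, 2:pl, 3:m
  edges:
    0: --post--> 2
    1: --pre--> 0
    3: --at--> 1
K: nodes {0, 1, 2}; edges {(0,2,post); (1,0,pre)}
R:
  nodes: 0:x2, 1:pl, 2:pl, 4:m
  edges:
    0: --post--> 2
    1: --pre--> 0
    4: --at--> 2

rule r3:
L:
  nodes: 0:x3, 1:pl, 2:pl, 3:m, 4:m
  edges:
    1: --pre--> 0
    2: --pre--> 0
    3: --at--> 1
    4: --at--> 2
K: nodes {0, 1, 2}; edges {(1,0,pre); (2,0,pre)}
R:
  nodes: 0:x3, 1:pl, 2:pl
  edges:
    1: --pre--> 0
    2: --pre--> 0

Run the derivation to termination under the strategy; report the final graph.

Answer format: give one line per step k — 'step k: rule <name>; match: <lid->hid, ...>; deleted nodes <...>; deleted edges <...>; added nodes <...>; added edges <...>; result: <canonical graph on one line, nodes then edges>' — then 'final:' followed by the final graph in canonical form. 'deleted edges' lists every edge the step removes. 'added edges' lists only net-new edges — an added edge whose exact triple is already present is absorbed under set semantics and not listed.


step 1: rule r2; match: 0->13, 1->7, 2->2, 3->15; deleted nodes 15; deleted edges (15,7,at); added nodes 19; added edges (19,2,at); result: nodes: 0:pl, 2:pl, 6:pl, 7:pl, 9:x1, 13:x2, 14:x3, 16:m, 17:m, 18:m, 19:m edges: (0,9,pre); (0,14,pre); (6,9,pre); (6,14,pre); (7,13,pre); (13,2,post); (16,0,at); (17,7,at); (18,0,at); (19,2,at)
step 2: rule r2; match: 0->13, 1->7, 2->2, 3->17; deleted nodes 17; deleted edges (17,7,at); added nodes 20; added edges (20,2,at); result: nodes: 0:pl, 2:pl, 6:pl, 7:pl, 9:x1, 13:x2, 14:x3, 16:m, 18:m, 19:m, 20:m edges: (0,9,pre); (0,14,pre); (6,9,pre); (6,14,pre); (7,13,pre); (13,2,post); (16,0,at); (18,0,at); (19,2,at); (20,2,at)
final:
nodes: 0:pl, 2:pl, 6:pl, 7:pl, 9:x1, 13:x2, 14:x3, 16:m, 18:m, 19:m, 20:m
edges: (0,9,pre); (0,14,pre); (6,9,pre); (6,14,pre); (7,13,pre); (13,2,post); (16,0,at); (18,0,at); (19,2,at); (20,2,at)
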